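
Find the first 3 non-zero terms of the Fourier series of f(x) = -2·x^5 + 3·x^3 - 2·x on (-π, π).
(-520 - 4·π^4 + 86·π^2)·sin(x) + (-13·π^2 + 43/2 + 2·π^4)·sin(2·x) + (-4·π^4/3 - 376/81 + 134·π^2/27)·sin(3·x)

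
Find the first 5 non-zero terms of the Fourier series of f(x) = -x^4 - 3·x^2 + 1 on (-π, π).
(-36 + 8·π^2)·cos(x) - 2·π^2·cos(2·x) + (20/27 + 8·π^2/9)·cos(3·x) + (-π^2/2 - 9/16)·cos(4·x) - π^4/5 - π^2 + 1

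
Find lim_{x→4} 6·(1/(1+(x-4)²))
Direct substitution at x = 4 gives 6.

Final answer: 6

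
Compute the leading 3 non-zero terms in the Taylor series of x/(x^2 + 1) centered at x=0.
x^5 - x^3 + x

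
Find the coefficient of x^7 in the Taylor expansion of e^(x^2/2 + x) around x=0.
Expand to order 7: e^(x^2/2 + x) = 29·x^7/630 + 19·x^6/180 + 13·x^5/60 + 5·x^4/12 + 2·x^3/3 + x^2 + x + 1 + O(x^8).
The coefficient of x^7 is 29/630.

Final answer: 29/630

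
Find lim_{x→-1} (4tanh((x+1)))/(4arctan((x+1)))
Both numerator and denominator → 0 as x → -1; this is a 0/0 indeterminate form.
Expand each to leading order near x = -1: numerator ~ 4·(x + 1), denominator ~ 4·(x + 1).
The limit of the ratio is 1.

Final answer: 1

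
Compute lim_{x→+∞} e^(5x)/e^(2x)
This is an ∞/∞ indeterminate form as x → +∞.
Rewrite e^(5x)/e^(2x) = e^((5−2)x) = e^(3x); the exponent coefficient is 3 > 0 so e^(3x) → ∞.
Limit = ∞.

Final answer: ∞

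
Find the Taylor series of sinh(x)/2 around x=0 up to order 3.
x^3/12 + x/2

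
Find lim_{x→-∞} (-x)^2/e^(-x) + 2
The quotient is an ∞/∞ indeterminate form as x → -∞.
Compare growth rates of the dominant terms (exponentials ≫ polynomials ≫ logarithms), or apply L'Hôpital's rule; the quotient → 0.
Adding the constant: 0 + 2 = 2. Limit = 2.

Final answer: 2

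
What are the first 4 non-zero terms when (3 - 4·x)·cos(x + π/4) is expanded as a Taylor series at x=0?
5·√(2)·x^3/4 + 5·√(2)·x^2/4 - 7·√(2)·x/2 + 3·√(2)/2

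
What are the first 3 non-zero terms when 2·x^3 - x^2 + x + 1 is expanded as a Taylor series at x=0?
-x^2 + x + 1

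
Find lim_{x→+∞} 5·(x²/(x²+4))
Evaluate the dominant behaviour as x → +∞; each term tends to a finite value or vanishes.
Limit = 5.

Final answer: 5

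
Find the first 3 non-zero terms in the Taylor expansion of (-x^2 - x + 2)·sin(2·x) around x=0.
-14·x^3/3 - 2·x^2 + 4·x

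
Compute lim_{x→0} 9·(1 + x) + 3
Direct substitution at x = 0 gives 12.

Final answer: 12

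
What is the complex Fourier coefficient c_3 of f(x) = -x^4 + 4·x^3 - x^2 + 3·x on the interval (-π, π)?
Compute the real Fourier coefficients first: a_3 = -4/27 + 8·π^2/9, b_3 = 2/9 + 8·π^2/3.
Then c_3 = (a_3 − i·b_3)/2 = -2/27 + 4·π^2/9 - 4·i·π^2/3 - i/9.

Final answer: -2/27 + 4·π^2/9 - 4·i·π^2/3 - i/9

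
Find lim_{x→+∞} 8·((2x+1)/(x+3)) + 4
Evaluate the dominant behaviour as x → +∞; each term tends to a finite value or vanishes.
Limit = 20.

Final answer: 20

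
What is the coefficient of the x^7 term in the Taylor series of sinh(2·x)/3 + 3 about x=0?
Expand to order 7: sinh(2·x)/3 + 3 = 8·x^7/945 + 4·x^5/45 + 4·x^3/9 + 2·x/3 + 3 + O(x^8).
The coefficient of x^7 is 8/945.

Final answer: 8/945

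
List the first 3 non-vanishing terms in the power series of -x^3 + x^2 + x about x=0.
-x^3 + x^2 + x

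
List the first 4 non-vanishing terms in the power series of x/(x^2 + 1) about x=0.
-x^7 + x^5 - x^3 + x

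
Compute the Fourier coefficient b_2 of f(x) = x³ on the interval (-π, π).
b_2 = (1/π) ∫_{-π}^{π} f(x)·sin(2x) dx.
Evaluate the integral (use parity and integration by parts as needed): b_2 = 3/2 - π^2.

Final answer: 3/2 - π^2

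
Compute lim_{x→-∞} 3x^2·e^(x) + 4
The product is a 0·∞ indeterminate form at x → -∞.
Rewrite the product as 3x^2 / e^(-x) (an ∞/∞ form) and apply L'Hôpital, or use the standard hierarchy e^(|x|) ≫ |x^2| as x → -∞.
The indeterminate product → 0, so the limit = 4.

Final answer: 4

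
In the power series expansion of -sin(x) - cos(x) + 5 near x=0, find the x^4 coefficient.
Expand to order 4: -sin(x) - cos(x) + 5 = -x^4/24 + x^3/6 + x^2/2 - x + 4 + O(x^5).
The coefficient of x^4 is -1/24.

Final answer: -1/24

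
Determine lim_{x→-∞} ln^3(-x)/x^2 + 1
The quotient is an ∞/∞ indeterminate form as x → -∞.
Compare growth rates of the dominant terms (exponentials ≫ polynomials ≫ logarithms), or apply L'Hôpital's rule; the quotient → 0.
Adding the constant: 0 + 1 = 1. Limit = 1.

Final answer: 1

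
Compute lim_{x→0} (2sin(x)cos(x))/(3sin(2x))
Both numerator and denominator → 0 as x → 0; this is a 0/0 indeterminate form.
Expand each to leading order near x = 0: numerator ~ 2·x, denominator ~ 6·x.
The limit of the ratio is 1/3.

Final answer: 1/3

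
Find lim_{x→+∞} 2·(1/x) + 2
Evaluate the dominant behaviour as x → +∞; each term tends to a finite value or vanishes.
Limit = 2.

Final answer: 2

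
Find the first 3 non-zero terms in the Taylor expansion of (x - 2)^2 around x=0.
x^2 - 4·x + 4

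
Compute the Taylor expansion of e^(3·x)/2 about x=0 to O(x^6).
81·x^5/80 + 27·x^4/16 + 9·x^3/4 + 9·x^2/4 + 3·x/2 + 1/2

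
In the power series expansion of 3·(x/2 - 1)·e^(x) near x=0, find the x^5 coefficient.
Expand to order 5: 3·(x/2 - 1)·e^(x) = 3·x^5/80 + x^4/8 + x^3/4 - 3·x/2 - 3 + O(x^6).
The coefficient of x^5 is 3/80.

Final answer: 3/80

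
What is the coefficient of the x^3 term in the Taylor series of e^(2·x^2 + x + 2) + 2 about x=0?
Expand to order 3: e^(2·x^2 + x + 2) + 2 = 13·x^3·e^(2)/6 + 5·x^2·e^(2)/2 + x·e^(2) + 2 + e^(2) + O(x^4).
The coefficient of x^3 is 13·e^(2)/6.

Final answer: 13·e^(2)/6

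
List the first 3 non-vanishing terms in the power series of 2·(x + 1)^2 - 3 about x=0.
2·x^2 + 4·x - 1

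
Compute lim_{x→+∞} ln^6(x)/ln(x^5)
This is an ∞/∞ indeterminate form as x → +∞.
Write ln(x^5) = 5·ln(x), reducing the quotient to ln^5(x)/5 → ∞.
Limit = ∞.

Final answer: ∞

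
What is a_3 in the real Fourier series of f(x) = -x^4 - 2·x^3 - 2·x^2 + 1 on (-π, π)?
a_3 = (1/π) ∫_{-π}^{π} f(x)·cos(3x) dx.
Evaluate the integral (use parity and integration by parts as needed): a_3 = 8/27 + 8·π^2/9.

Final answer: 8/27 + 8·π^2/9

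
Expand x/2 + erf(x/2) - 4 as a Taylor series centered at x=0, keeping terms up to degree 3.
-x^3/(12·√(π)) + x·(1/2 + 1/√(π)) - 4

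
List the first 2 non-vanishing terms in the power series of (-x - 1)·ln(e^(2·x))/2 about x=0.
-x^2 - x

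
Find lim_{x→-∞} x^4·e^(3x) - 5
The product is a 0·∞ indeterminate form at x → -∞.
Rewrite the product as x^4 / e^(-3x) (an ∞/∞ form) and apply L'Hôpital, or use the standard hierarchy e^(3|x|) ≫ |x^4| as x → -∞.
The indeterminate product → 0, so the limit = -5.

Final answer: -5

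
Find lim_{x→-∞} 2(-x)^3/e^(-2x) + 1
The quotient is an ∞/∞ indeterminate form as x → -∞.
Compare growth rates of the dominant terms (exponentials ≫ polynomials ≫ logarithms), or apply L'Hôpital's rule; the quotient → 0.
Adding the constant: 0 + 1 = 1. Limit = 1.

Final answer: 1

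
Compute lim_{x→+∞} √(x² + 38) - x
This is an ∞ − ∞ indeterminate form.
Multiply and divide by the conjugate √(x²+38) + x; the x² terms cancel, leaving 38/(√(x²+38)+x) → 0.
Limit = 0.

Final answer: 0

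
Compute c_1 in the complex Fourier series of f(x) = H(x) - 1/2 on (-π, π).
Compute the real Fourier coefficients first: a_1 = 0, b_1 = 2/π.
Then c_1 = (a_1 − i·b_1)/2 = -i/π.

Final answer: -i/π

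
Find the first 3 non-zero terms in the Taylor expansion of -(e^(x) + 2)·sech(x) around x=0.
x^2 - x - 3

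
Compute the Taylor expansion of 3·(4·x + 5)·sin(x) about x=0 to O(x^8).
-x^7/336 + x^6/10 + x^5/8 - 2·x^4 - 5·x^3/2 + 12·x^2 + 15·x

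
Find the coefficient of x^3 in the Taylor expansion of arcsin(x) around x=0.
Expand to order 3: arcsin(x) = x^3/6 + x + O(x^4).
The coefficient of x^3 is 1/6.

Final answer: 1/6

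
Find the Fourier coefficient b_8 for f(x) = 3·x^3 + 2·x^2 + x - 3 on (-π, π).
b_8 = (1/π) ∫_{-π}^{π} f(x)·sin(8x) dx.
Evaluate the integral (use parity and integration by parts as needed): b_8 = -3·π^2/4 - 23/128.

Final answer: -3·π^2/4 - 23/128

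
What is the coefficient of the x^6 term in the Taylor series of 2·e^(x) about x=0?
Expand to order 6: 2·e^(x) = x^6/360 + x^5/60 + x^4/12 + x^3/3 + x^2 + 2·x + 2 + O(x^7).
The coefficient of x^6 is 1/360.

Final answer: 1/360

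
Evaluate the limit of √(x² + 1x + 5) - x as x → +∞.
This is an ∞ − ∞ indeterminate form.
Multiply and divide by the conjugate √(x²+1x + 5) + x; the x² terms cancel, leaving (1x + 5)/(√(x²+1x + 5)+x) → 1/2.
Limit = 1/2.

Final answer: 1/2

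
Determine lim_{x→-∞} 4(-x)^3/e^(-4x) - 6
The quotient is an ∞/∞ indeterminate form as x → -∞.
Compare growth rates of the dominant terms (exponentials ≫ polynomials ≫ logarithms), or apply L'Hôpital's rule; the quotient → 0.
Adding the constant: 0 - 6 = -6. Limit = -6.

Final answer: -6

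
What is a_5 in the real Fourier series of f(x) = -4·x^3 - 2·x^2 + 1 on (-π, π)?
a_5 = (1/π) ∫_{-π}^{π} f(x)·cos(5x) dx.
Evaluate the integral (use parity and integration by parts as needed): a_5 = 8/25.

Final answer: 8/25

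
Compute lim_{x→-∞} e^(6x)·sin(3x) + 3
Evaluate the dominant behaviour as x → -∞; each term tends to a finite value or vanishes.
Limit = 3.

Final answer: 3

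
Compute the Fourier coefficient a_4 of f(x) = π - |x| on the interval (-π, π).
a_4 = (1/π) ∫_{-π}^{π} f(x)·cos(4x) dx.
Evaluate the integral (use parity and integration by parts as needed): a_4 = 0.

Final answer: 0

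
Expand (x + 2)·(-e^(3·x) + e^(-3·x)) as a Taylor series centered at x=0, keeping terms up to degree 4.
-9·x^4 - 18·x^3 - 6·x^2 - 12·x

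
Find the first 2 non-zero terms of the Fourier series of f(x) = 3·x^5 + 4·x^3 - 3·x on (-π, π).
(-112·π^2 + 6·π^4 + 666)·sin(x) + (-3·π^4 - 27/2 + 11·π^2)·sin(2·x)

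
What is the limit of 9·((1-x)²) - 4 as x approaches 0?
Direct substitution at x = 0 gives 5.

Final answer: 5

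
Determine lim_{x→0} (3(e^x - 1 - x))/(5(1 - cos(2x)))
Both numerator and denominator → 0 as x → 0; this is a 0/0 indeterminate form.
Expand each to leading order near x = 0: numerator ~ 3·x^2/2, denominator ~ 10·x^2.
The limit of the ratio is 3/20.

Final answer: 3/20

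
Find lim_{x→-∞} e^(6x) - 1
Evaluate the dominant behaviour as x → -∞; each term tends to a finite value or vanishes.
Limit = -1.

Final answer: -1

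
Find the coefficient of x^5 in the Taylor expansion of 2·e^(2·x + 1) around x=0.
Expand to order 5: 2·e^(2·x + 1) = 8·e·x^5/15 + 4·e·x^4/3 + 8·e·x^3/3 + 4·e·x^2 + 4·e·x + 2·e + O(x^6).
The coefficient of x^5 is 8·e/15.

Final answer: 8·e/15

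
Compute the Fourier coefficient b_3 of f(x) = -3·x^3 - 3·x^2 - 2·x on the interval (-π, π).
b_3 = (1/π) ∫_{-π}^{π} f(x)·sin(3x) dx.
Evaluate the integral (use parity and integration by parts as needed): b_3 = -2·π^2.

Final answer: -2·π^2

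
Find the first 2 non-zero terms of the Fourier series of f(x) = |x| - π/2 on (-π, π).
-4·cos(x)/π - 4·cos(3·x)/(9·π)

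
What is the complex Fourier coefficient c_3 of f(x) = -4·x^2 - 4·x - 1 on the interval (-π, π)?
Compute the real Fourier coefficients first: a_3 = 16/9, b_3 = -8/3.
Then c_3 = (a_3 − i·b_3)/2 = 8/9 + 4·i/3.

Final answer: 8/9 + 4·i/3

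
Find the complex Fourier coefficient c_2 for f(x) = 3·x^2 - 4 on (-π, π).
Compute the real Fourier coefficients first: a_2 = 3, b_2 = 0.
Then c_2 = (a_2 − i·b_2)/2 = 3/2.

Final answer: 3/2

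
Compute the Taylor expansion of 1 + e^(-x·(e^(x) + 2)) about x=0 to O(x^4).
-2·x^3 + 7·x^2/2 - 3·x + 2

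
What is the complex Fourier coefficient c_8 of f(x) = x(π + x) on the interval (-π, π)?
Compute the real Fourier coefficients first: a_8 = 1/16, b_8 = -π/4.
Then c_8 = (a_8 − i·b_8)/2 = 1/32 + i·π/8.

Final answer: 1/32 + i·π/8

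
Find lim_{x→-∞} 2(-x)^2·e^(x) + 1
The product is a 0·∞ indeterminate form at x → -∞.
Rewrite the product as 2(-x)^2 / e^(-x) (an ∞/∞ form) and apply L'Hôpital, or use the standard hierarchy e^(|x|) ≫ |(-x)^2| as x → -∞.
The indeterminate product → 0, so the limit = 1.

Final answer: 1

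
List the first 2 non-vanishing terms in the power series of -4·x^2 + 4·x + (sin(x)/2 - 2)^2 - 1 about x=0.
2·x + 3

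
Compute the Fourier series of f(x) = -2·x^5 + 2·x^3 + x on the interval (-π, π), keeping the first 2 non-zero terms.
(-502 - 4·π^4 + 84·π^2)·sin(x) + (-12·π^2 + 17 + 2·π^4)·sin(2·x)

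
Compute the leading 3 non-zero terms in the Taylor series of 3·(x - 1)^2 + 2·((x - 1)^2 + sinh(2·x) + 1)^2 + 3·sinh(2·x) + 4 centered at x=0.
44·x^3/3 + 11·x^2 + 15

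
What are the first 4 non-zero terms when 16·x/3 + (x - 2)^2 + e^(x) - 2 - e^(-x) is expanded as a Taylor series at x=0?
x^3/3 + x^2 + 10·x/3 + 2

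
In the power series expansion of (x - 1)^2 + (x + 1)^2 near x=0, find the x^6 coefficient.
Expand to order 6: (x - 1)^2 + (x + 1)^2 = 2·x^2 + 2 + O(x^7).
The coefficient of x^6 is 0.

Final answer: 0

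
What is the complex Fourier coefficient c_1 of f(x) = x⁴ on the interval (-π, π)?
Compute the real Fourier coefficients first: a_1 = 48 - 8·π^2, b_1 = 0.
Then c_1 = (a_1 − i·b_1)/2 = 24 - 4·π^2.

Final answer: 24 - 4·π^2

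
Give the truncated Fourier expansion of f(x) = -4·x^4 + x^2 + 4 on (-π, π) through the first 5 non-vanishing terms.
(-196 + 32·π^2)·cos(x) + (13 - 8·π^2)·cos(2·x) + (-76/27 + 32·π^2/9)·cos(3·x) + (1 - 2·π^2)·cos(4·x) - 4·π^4/5 + π^2/3 + 4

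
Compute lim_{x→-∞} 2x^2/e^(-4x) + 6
The quotient is an ∞/∞ indeterminate form as x → -∞.
Compare growth rates of the dominant terms (exponentials ≫ polynomials ≫ logarithms), or apply L'Hôpital's rule; the quotient → 0.
Adding the constant: 0 + 6 = 6. Limit = 6.

Final answer: 6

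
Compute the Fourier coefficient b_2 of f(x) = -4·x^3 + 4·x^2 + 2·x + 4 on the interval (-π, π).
b_2 = (1/π) ∫_{-π}^{π} f(x)·sin(2x) dx.
Evaluate the integral (use parity and integration by parts as needed): b_2 = -8 + 4·π^2.

Final answer: -8 + 4·π^2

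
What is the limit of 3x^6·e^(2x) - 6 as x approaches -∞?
The product is a 0·∞ indeterminate form at x → -∞.
Rewrite the product as 3x^6 / e^(-2x) (an ∞/∞ form) and apply L'Hôpital, or use the standard hierarchy e^(2|x|) ≫ |x^6| as x → -∞.
The indeterminate product → 0, so the limit = -6.

Final answer: -6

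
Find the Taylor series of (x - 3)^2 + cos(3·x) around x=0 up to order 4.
27·x^4/8 - 7·x^2/2 - 6·x + 10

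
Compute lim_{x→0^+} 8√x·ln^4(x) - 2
The product is a 0·∞ indeterminate form at x → 0⁺.
Rewrite the product as 8·ln^4(x) / x^(-1/2) and apply L'Hôpital, or use the standard hierarchy x^(-1/2) ≫ |ln x|^4 as x → 0⁺.
The indeterminate product → 0, so the limit = -2.

Final answer: -2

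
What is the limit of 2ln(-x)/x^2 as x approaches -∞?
This is an ∞/∞ indeterminate form as x → -∞.
Compare growth rates of the dominant terms (exponentials ≫ polynomials ≫ logarithms), or apply L'Hôpital's rule; the quotient → 0.
Limit = 0.

Final answer: 0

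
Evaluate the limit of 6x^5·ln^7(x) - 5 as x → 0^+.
The product is a 0·∞ indeterminate form at x → 0⁺.
Rewrite the product as 6·ln^7(x) / x^(-5) and apply L'Hôpital, or use the standard hierarchy x^(-5) ≫ |ln x|^7 as x → 0⁺.
The indeterminate product → 0, so the limit = -5.

Final answer: -5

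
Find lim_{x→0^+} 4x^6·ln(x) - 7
The product is a 0·∞ indeterminate form at x → 0⁺.
Rewrite the product as 4·ln(x) / x^(-6) and apply L'Hôpital, or use the standard hierarchy x^(-6) ≫ |ln x| as x → 0⁺.
The indeterminate product → 0, so the limit = -7.

Final answer: -7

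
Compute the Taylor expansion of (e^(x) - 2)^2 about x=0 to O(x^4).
2·x^3/3 - 2·x + 1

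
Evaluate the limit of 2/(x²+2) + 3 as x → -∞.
Evaluate the dominant behaviour as x → -∞; each term tends to a finite value or vanishes.
Limit = 3.

Final answer: 3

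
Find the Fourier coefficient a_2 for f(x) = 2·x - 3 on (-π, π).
a_2 = (1/π) ∫_{-π}^{π} f(x)·cos(2x) dx.
Evaluate the integral (use parity and integration by parts as needed): a_2 = 0.

Final answer: 0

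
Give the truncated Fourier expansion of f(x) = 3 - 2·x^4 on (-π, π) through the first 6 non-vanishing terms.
(-96 + 16·π^2)·cos(x) + (6 - 4·π^2)·cos(2·x) + (-32/27 + 16·π^2/9)·cos(3·x) + (3/8 - π^2)·cos(4·x) + (-96/625 + 16·π^2/25)·cos(5·x) - 2·π^4/5 + 3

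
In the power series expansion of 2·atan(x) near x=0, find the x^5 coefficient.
Expand to order 5: 2·atan(x) = 2·x^5/5 - 2·x^3/3 + 2·x + O(x^6).
The coefficient of x^5 is 2/5.

Final answer: 2/5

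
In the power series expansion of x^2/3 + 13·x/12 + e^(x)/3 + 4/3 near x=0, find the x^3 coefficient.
Expand to order 3: x^2/3 + 13·x/12 + e^(x)/3 + 4/3 = x^3/18 + x^2/2 + 17·x/12 + 5/3 + O(x^4).
The coefficient of x^3 is 1/18.

Final answer: 1/18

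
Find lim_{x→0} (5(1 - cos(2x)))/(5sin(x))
Both numerator and denominator → 0 as x → 0; this is a 0/0 indeterminate form.
Expand each to leading order near x = 0: numerator ~ 10·x^2, denominator ~ 5·x.
The limit of the ratio is 0.

Final answer: 0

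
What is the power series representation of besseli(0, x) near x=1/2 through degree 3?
besseli(0, 1/2) + besseli(1, 1/2)·(x - 1/2) + (besseli(2, 1/2)/4 + besseli(0, 1/2)/4)·(x - 1/2)^2 + (besseli(3, 1/2)/24 + besseli(1, 1/2)/8)·(x - 1/2)^3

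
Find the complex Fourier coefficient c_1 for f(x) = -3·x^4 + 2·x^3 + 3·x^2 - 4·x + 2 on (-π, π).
Compute the real Fourier coefficients first: a_1 = -156 + 24·π^2, b_1 = -32 + 4·π^2.
Then c_1 = (a_1 − i·b_1)/2 = -78 + 12·π^2 - 2·i·π^2 + 16·i.

Final answer: -78 + 12·π^2 - 2·i·π^2 + 16·i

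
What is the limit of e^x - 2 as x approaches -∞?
Evaluate the dominant behaviour as x → -∞; each term tends to a finite value or vanishes.
Limit = -2.

Final answer: -2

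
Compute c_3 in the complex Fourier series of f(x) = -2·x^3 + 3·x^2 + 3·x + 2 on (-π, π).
Compute the real Fourier coefficients first: a_3 = -4/3, b_3 = 26/9 - 4·π^2/3.
Then c_3 = (a_3 − i·b_3)/2 = -2/3 - 13·i/9 + 2·i·π^2/3.

Final answer: -2/3 - 13·i/9 + 2·i·π^2/3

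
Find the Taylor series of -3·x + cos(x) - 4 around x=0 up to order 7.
-x^6/720 + x^4/24 - x^2/2 - 3·x - 3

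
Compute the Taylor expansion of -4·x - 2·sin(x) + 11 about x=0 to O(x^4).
x^3/3 - 6·x + 11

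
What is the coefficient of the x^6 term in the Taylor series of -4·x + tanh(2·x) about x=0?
Expand to order 6: -4·x + tanh(2·x) = 64·x^5/15 - 8·x^3/3 - 2·x + O(x^7).
The coefficient of x^6 is 0.

Final answer: 0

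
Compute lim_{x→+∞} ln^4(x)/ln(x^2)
This is an ∞/∞ indeterminate form as x → +∞.
Write ln(x^2) = 2·ln(x), reducing the quotient to ln^3(x)/2 → ∞.
Limit = ∞.

Final answer: ∞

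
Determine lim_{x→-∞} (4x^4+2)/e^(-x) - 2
The quotient is an ∞/∞ indeterminate form as x → -∞.
Compare growth rates of the dominant terms (exponentials ≫ polynomials ≫ logarithms), or apply L'Hôpital's rule; the quotient → 0.
Adding the constant: 0 - 2 = -2. Limit = -2.

Final answer: -2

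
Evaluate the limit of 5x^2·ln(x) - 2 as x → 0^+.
The product is a 0·∞ indeterminate form at x → 0⁺.
Rewrite the product as 5·ln(x) / x^(-2) and apply L'Hôpital, or use the standard hierarchy x^(-2) ≫ |ln x| as x → 0⁺.
The indeterminate product → 0, so the limit = -2.

Final answer: -2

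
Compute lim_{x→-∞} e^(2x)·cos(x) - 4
Evaluate the dominant behaviour as x → -∞; each term tends to a finite value or vanishes.
Limit = -4.

Final answer: -4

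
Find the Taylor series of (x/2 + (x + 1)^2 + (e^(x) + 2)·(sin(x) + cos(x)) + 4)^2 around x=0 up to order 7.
-583·x^7/2520 - 167·x^6/180 - 51·x^5/20 - 14·x^4/3 + 23·x^3/3 + 233·x^2/4 + 104·x + 64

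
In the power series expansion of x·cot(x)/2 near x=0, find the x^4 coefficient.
Expand to order 4: x·cot(x)/2 = -x^4/90 - x^2/6 + 1/2 + O(x^5).
The coefficient of x^4 is -1/90.

Final answer: -1/90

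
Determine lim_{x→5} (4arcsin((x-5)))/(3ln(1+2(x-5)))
Both numerator and denominator → 0 as x → 5; this is a 0/0 indeterminate form.
Expand each to leading order near x = 5: numerator ~ 4·(x - 5), denominator ~ 6·(x - 5).
The limit of the ratio is 2/3.

Final answer: 2/3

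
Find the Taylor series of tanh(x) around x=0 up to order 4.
-x^3/3 + x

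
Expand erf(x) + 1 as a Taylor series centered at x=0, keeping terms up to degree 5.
x^5/(5·√(π)) - 2·x^3/(3·√(π)) + 2·x/√(π) + 1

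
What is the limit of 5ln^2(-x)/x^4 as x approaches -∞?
This is an ∞/∞ indeterminate form as x → -∞.
Compare growth rates of the dominant terms (exponentials ≫ polynomials ≫ logarithms), or apply L'Hôpital's rule; the quotient → 0.
Limit = 0.

Final answer: 0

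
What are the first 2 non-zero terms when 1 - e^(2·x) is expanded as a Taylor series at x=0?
-2·x^2 - 2·x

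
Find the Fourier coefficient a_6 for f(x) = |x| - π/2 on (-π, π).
a_6 = (1/π) ∫_{-π}^{π} f(x)·cos(6x) dx.
Evaluate the integral (use parity and integration by parts as needed): a_6 = 0.

Final answer: 0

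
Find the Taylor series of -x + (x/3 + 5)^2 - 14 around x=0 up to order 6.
x^2/9 + 7·x/3 + 11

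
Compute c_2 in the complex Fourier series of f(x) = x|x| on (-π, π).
Compute the real Fourier coefficients first: a_2 = 0, b_2 = -π.
Then c_2 = (a_2 − i·b_2)/2 = i·π/2.

Final answer: i·π/2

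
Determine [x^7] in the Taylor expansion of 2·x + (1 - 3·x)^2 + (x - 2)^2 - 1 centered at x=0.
Expand to order 7: 2·x + (1 - 3·x)^2 + (x - 2)^2 - 1 = 10·x^2 - 8·x + 4 + O(x^8).
The coefficient of x^7 is 0.

Final answer: 0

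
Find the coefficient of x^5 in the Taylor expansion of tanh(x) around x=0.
Expand to order 5: tanh(x) = 2·x^5/15 - x^3/3 + x + O(x^6).
The coefficient of x^5 is 2/15.

Final answer: 2/15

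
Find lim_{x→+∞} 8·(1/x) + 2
Evaluate the dominant behaviour as x → +∞; each term tends to a finite value or vanishes.
Limit = 2.

Final answer: 2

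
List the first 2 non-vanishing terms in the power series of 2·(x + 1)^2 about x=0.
4·x + 2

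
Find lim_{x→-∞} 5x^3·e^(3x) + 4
The product is a 0·∞ indeterminate form at x → -∞.
Rewrite the product as 5x^3 / e^(-3x) (an ∞/∞ form) and apply L'Hôpital, or use the standard hierarchy e^(3|x|) ≫ |x^3| as x → -∞.
The indeterminate product → 0, so the limit = 4.

Final answer: 4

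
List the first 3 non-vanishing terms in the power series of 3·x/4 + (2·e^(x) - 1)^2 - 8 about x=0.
6·x^2 + 19·x/4 - 7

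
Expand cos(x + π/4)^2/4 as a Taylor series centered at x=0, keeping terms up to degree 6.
-x^5/30 + x^3/6 - x/4 + 1/8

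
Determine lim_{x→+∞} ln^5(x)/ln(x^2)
This is an ∞/∞ indeterminate form as x → +∞.
Write ln(x^2) = 2·ln(x), reducing the quotient to ln^4(x)/2 → ∞.
Limit = ∞.

Final answer: ∞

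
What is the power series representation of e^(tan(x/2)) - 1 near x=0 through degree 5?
37·x^5/3840 + 3·x^4/128 + x^3/16 + x^2/8 + x/2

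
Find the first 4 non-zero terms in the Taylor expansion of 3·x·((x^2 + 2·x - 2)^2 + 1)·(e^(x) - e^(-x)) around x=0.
16·x^5 + 5·x^4 - 48·x^3 + 30·x^2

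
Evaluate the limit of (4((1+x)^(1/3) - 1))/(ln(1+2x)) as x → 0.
Both numerator and denominator → 0 as x → 0; this is a 0/0 indeterminate form.
Expand each to leading order near x = 0: numerator ~ 4·x/3, denominator ~ 2·x.
The limit of the ratio is 2/3.

Final answer: 2/3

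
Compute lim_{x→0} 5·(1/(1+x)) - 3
Direct substitution at x = 0 gives 2.

Final answer: 2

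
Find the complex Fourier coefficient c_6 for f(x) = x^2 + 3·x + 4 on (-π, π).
Compute the real Fourier coefficients first: a_6 = 1/9, b_6 = -1.
Then c_6 = (a_6 − i·b_6)/2 = 1/18 + i/2.

Final answer: 1/18 + i/2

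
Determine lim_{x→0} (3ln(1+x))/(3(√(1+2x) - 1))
Both numerator and denominator → 0 as x → 0; this is a 0/0 indeterminate form.
Expand each to leading order near x = 0: numerator ~ 3·x, denominator ~ 3·x.
The limit of the ratio is 1.

Final answer: 1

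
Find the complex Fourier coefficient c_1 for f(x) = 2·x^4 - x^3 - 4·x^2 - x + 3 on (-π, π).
Compute the real Fourier coefficients first: a_1 = 112 - 16·π^2, b_1 = 10 - 2·π^2.
Then c_1 = (a_1 − i·b_1)/2 = -8·π^2 + 56 - 5·i + i·π^2.

Final answer: -8·π^2 + 56 - 5·i + i·π^2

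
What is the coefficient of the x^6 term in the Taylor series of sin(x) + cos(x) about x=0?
Expand to order 6: sin(x) + cos(x) = -x^6/720 + x^5/120 + x^4/24 - x^3/6 - x^2/2 + x + 1 + O(x^7).
The coefficient of x^6 is -1/720.

Final answer: -1/720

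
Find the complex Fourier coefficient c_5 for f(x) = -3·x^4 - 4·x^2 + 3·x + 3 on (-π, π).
Compute the real Fourier coefficients first: a_5 = 256/625 + 24·π^2/25, b_5 = 6/5.
Then c_5 = (a_5 − i·b_5)/2 = 128/625 + 12·π^2/25 - 3·i/5.

Final answer: 128/625 + 12·π^2/25 - 3·i/5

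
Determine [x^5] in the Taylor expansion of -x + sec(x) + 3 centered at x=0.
Expand to order 5: -x + sec(x) + 3 = 5·x^4/24 + x^2/2 - x + 4 + O(x^6).
The coefficient of x^5 is 0.

Final answer: 0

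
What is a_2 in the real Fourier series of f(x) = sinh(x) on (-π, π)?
a_2 = (1/π) ∫_{-π}^{π} f(x)·cos(2x) dx.
Evaluate the integral (use parity and integration by parts as needed): a_2 = 0.

Final answer: 0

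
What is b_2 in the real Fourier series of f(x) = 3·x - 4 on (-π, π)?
b_2 = (1/π) ∫_{-π}^{π} f(x)·sin(2x) dx.
Evaluate the integral (use parity and integration by parts as needed): b_2 = -3.

Final answer: -3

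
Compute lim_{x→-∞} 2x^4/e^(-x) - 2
The quotient is an ∞/∞ indeterminate form as x → -∞.
Compare growth rates of the dominant terms (exponentials ≫ polynomials ≫ logarithms), or apply L'Hôpital's rule; the quotient → 0.
Adding the constant: 0 - 2 = -2. Limit = -2.

Final answer: -2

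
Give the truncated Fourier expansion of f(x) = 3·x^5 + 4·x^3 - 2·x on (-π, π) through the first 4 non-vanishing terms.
(-112·π^2 + 6·π^4 + 668)·sin(x) + (-3·π^4 - 29/2 + 11·π^2)·sin(2·x) + (-16·π^2/9 - 4/27 + 2·π^4)·sin(3·x) + (-3·π^4/2 - π^2/8 + 67/64)·sin(4·x)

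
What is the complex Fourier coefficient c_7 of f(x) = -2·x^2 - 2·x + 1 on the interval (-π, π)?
Compute the real Fourier coefficients first: a_7 = 8/49, b_7 = -4/7.
Then c_7 = (a_7 − i·b_7)/2 = 4/49 + 2·i/7.

Final answer: 4/49 + 2·i/7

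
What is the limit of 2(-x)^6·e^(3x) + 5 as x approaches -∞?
The product is a 0·∞ indeterminate form at x → -∞.
Rewrite the product as 2(-x)^6 / e^(-3x) (an ∞/∞ form) and apply L'Hôpital, or use the standard hierarchy e^(3|x|) ≫ |(-x)^6| as x → -∞.
The indeterminate product → 0, so the limit = 5.

Final answer: 5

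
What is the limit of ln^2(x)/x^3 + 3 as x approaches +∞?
The quotient is an ∞/∞ indeterminate form as x → +∞.
The polynomial denominator x^3 dominates the logarithmic numerator (any positive power of x ≫ ln^2(x) as x → ∞), so the quotient → 0.
Adding the constant: 0 + 3 = 3. Limit = 3.

Final answer: 3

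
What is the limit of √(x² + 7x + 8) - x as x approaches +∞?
This is an ∞ − ∞ indeterminate form.
Multiply and divide by the conjugate √(x²+7x + 8) + x; the x² terms cancel, leaving (7x + 8)/(√(x²+7x + 8)+x) → 7/2.
Limit = 7/2.

Final answer: 7/2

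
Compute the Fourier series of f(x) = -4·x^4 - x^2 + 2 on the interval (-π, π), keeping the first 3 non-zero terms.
(-188 + 32·π^2)·cos(x) + (11 - 8·π^2)·cos(2·x) - 4·π^4/5 - π^2/3 + 2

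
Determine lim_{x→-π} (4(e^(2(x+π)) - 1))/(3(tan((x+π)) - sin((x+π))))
Both numerator and denominator → 0 as x → -π; this is a 0/0 indeterminate form.
Expand each to leading order near x = -π: numerator ~ 8·(x + π), denominator ~ 3·(x + π)^3/2.
The limit of the ratio is ∞.

Final answer: ∞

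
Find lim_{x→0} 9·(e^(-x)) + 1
Direct substitution at x = 0 gives 10.

Final answer: 10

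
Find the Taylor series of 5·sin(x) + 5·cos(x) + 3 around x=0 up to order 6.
-x^6/144 + x^5/24 + 5·x^4/24 - 5·x^3/6 - 5·x^2/2 + 5·x + 8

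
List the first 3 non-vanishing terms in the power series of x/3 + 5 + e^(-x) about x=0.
x^2/2 - 2·x/3 + 6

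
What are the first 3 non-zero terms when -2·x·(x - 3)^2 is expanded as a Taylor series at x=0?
-2·x^3 + 12·x^2 - 18·x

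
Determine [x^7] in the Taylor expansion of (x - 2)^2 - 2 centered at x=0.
Expand to order 7: (x - 2)^2 - 2 = x^2 - 4·x + 2 + O(x^8).
The coefficient of x^7 is 0.

Final answer: 0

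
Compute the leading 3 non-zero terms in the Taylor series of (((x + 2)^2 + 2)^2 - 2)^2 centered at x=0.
4208·x^2 + 3264·x + 1156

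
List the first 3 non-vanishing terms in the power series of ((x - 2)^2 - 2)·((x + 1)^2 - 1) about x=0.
-2·x^3 - 6·x^2 + 4·x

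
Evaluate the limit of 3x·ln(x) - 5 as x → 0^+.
The product is a 0·∞ indeterminate form at x → 0⁺.
Rewrite the product as 3·ln(x) / x^(-1) and apply L'Hôpital, or use the standard hierarchy x^(-1) ≫ |ln x| as x → 0⁺.
The indeterminate product → 0, so the limit = -5.

Final answer: -5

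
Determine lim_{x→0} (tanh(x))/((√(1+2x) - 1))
Both numerator and denominator → 0 as x → 0; this is a 0/0 indeterminate form.
Expand each to leading order near x = 0: numerator ~ x, denominator ~ x.
The limit of the ratio is 1.

Final answer: 1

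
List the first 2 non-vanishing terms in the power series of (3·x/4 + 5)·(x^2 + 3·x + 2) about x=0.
33·x/2 + 10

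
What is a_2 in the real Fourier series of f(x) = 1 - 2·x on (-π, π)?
a_2 = (1/π) ∫_{-π}^{π} f(x)·cos(2x) dx.
Evaluate the integral (use parity and integration by parts as needed): a_2 = 0.

Final answer: 0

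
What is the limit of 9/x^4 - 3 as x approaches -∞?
Evaluate the dominant behaviour as x → -∞; each term tends to a finite value or vanishes.
Limit = -3.

Final answer: -3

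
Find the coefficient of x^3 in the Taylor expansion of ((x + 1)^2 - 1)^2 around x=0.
Expand to order 3: ((x + 1)^2 - 1)^2 = 4·x^3 + 4·x^2 + O(x^4).
The coefficient of x^3 is 4.

Final answer: 4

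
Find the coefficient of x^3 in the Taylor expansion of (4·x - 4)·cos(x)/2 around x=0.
Expand to order 3: (4·x - 4)·cos(x)/2 = -x^3 + x^2 + 2·x - 2 + O(x^4).
The coefficient of x^3 is -1.

Final answer: -1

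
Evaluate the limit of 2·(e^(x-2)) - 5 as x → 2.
Direct substitution at x = 2 gives -3.

Final answer: -3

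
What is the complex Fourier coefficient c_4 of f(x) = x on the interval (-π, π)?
Compute the real Fourier coefficients first: a_4 = 0, b_4 = -1/2.
Then c_4 = (a_4 − i·b_4)/2 = i/4.

Final answer: i/4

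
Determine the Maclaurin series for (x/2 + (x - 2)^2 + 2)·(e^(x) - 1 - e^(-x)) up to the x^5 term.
13·x^5/30 - 7·x^4/6 + 4·x^3 - 8·x^2 + 31·x/2 - 6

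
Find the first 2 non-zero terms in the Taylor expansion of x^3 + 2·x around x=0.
x^3 + 2·x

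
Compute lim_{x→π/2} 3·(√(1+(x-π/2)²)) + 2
Direct substitution at x = π/2 gives 5.

Final answer: 5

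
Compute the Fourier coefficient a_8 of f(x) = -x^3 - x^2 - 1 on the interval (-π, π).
a_8 = (1/π) ∫_{-π}^{π} f(x)·cos(8x) dx.
Evaluate the integral (use parity and integration by parts as needed): a_8 = -1/16.

Final answer: -1/16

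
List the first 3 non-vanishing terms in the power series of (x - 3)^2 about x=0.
x^2 - 6·x + 9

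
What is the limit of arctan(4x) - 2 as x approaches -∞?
Evaluate the dominant behaviour as x → -∞; each term tends to a finite value or vanishes.
Limit = -2 - π/2.

Final answer: -2 - π/2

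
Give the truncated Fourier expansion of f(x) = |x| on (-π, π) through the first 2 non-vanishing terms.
-4·cos(x)/π + π/2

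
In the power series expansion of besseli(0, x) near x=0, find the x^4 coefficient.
Expand to order 4: besseli(0, x) = x^4/64 + x^2/4 + 1 + O(x^5).
The coefficient of x^4 is 1/64.

Final answer: 1/64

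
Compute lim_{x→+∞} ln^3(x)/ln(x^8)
This is an ∞/∞ indeterminate form as x → +∞.
Write ln(x^8) = 8·ln(x), reducing the quotient to ln^2(x)/8 → ∞.
Limit = ∞.

Final answer: ∞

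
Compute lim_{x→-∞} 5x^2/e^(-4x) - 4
The quotient is an ∞/∞ indeterminate form as x → -∞.
Compare growth rates of the dominant terms (exponentials ≫ polynomials ≫ logarithms), or apply L'Hôpital's rule; the quotient → 0.
Adding the constant: 0 - 4 = -4. Limit = -4.

Final answer: -4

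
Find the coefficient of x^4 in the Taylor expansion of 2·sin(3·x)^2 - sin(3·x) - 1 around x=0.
Expand to order 4: 2·sin(3·x)^2 - sin(3·x) - 1 = -54·x^4 + 9·x^3/2 + 18·x^2 - 3·x - 1 + O(x^5).
The coefficient of x^4 is -54.

Final answer: -54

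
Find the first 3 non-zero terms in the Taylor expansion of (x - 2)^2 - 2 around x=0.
x^2 - 4·x + 2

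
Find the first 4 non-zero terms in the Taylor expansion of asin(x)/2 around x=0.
5·x^7/224 + 3·x^5/80 + x^3/12 + x/2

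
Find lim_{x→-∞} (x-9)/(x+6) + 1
Evaluate the dominant behaviour as x → -∞; each term tends to a finite value or vanishes.
Limit = 2.

Final answer: 2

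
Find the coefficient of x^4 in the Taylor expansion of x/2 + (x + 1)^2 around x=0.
Expand to order 4: x/2 + (x + 1)^2 = x^2 + 5·x/2 + 1 + O(x^5).
The coefficient of x^4 is 0.

Final answer: 0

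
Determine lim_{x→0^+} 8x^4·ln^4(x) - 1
The product is a 0·∞ indeterminate form at x → 0⁺.
Rewrite the product as 8·ln^4(x) / x^(-4) and apply L'Hôpital, or use the standard hierarchy x^(-4) ≫ |ln x|^4 as x → 0⁺.
The indeterminate product → 0, so the limit = -1.

Final answer: -1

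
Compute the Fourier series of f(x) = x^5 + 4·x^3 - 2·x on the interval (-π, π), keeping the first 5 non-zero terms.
(-32·π^2 + 188 + 2·π^4)·sin(x) + (-π^4 + 1/2 + π^2)·sin(2·x) + (-172/81 + 32·π^2/27 + 2·π^4/3)·sin(3·x) + (-π^4/2 - 11·π^2/8 + 97/64)·sin(4·x) + (-692/625 + 32·π^2/25 + 2·π^4/5)·sin(5·x)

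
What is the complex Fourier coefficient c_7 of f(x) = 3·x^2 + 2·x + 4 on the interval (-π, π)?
Compute the real Fourier coefficients first: a_7 = -12/49, b_7 = 4/7.
Then c_7 = (a_7 − i·b_7)/2 = -6/49 - 2·i/7.

Final answer: -6/49 - 2·i/7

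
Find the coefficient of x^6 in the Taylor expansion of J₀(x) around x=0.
Expand to order 6: J₀(x) = -x^6/2304 + x^4/64 - x^2/4 + 1 + O(x^7).
The coefficient of x^6 is -1/2304.

Final answer: -1/2304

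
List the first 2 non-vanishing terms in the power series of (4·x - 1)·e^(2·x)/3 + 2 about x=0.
2·x/3 + 5/3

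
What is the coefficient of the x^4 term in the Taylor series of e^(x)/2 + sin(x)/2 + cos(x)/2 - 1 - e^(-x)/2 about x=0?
Expand to order 4: e^(x)/2 + sin(x)/2 + cos(x)/2 - 1 - e^(-x)/2 = x^4/48 + x^3/12 - x^2/4 + 3·x/2 - 1/2 + O(x^5).
The coefficient of x^4 is 1/48.

Final answer: 1/48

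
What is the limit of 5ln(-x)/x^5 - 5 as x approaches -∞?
The quotient is an ∞/∞ indeterminate form as x → -∞.
Compare growth rates of the dominant terms (exponentials ≫ polynomials ≫ logarithms), or apply L'Hôpital's rule; the quotient → 0.
Adding the constant: 0 - 5 = -5. Limit = -5.

Final answer: -5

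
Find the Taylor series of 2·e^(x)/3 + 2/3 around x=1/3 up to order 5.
2/3 + 2·e^(1/3)/3 + 2·e^(1/3)·(x - 1/3)/3 + e^(1/3)·(x - 1/3)^2/3 + e^(1/3)·(x - 1/3)^3/9 + e^(1/3)·(x - 1/3)^4/36 + e^(1/3)·(x - 1/3)^5/180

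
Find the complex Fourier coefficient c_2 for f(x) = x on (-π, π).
Compute the real Fourier coefficients first: a_2 = 0, b_2 = -1.
Then c_2 = (a_2 − i·b_2)/2 = i/2.

Final answer: i/2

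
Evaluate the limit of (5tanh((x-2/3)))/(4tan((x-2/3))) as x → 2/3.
Both numerator and denominator → 0 as x → 2/3; this is a 0/0 indeterminate form.
Expand each to leading order near x = 2/3: numerator ~ 5·(x - 2/3), denominator ~ 4·(x - 2/3).
The limit of the ratio is 5/4.

Final answer: 5/4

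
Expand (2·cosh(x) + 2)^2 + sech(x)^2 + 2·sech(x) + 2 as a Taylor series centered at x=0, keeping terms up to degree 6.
-43·x^6/120 + 11·x^4/4 + 6·x^2 + 21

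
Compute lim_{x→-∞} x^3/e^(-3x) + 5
The quotient is an ∞/∞ indeterminate form as x → -∞.
Compare growth rates of the dominant terms (exponentials ≫ polynomials ≫ logarithms), or apply L'Hôpital's rule; the quotient → 0.
Adding the constant: 0 + 5 = 5. Limit = 5.

Final answer: 5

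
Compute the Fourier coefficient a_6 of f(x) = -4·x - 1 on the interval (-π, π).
a_6 = (1/π) ∫_{-π}^{π} f(x)·cos(6x) dx.
Evaluate the integral (use parity and integration by parts as needed): a_6 = 0.

Final answer: 0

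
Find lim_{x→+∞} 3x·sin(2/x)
As x → +∞: let u = 2/x → 0⁺; then 3·x·sin(2/x) = 3·2·sin(u)/u → 3·2·1 = 6.
Limit = 6.

Final answer: 6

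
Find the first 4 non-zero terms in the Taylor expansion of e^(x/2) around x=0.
x^3/48 + x^2/8 + x/2 + 1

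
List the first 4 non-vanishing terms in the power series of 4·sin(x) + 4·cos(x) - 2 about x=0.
-2·x^3/3 - 2·x^2 + 4·x + 2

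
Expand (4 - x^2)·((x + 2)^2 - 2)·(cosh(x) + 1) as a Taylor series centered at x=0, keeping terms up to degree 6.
-73·x^6/180 - 4·x^5/3 - 2·x^4/3 + 8·x^2 + 32·x + 16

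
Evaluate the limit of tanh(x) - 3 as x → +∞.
Evaluate the dominant behaviour as x → +∞; each term tends to a finite value or vanishes.
Limit = -2.

Final answer: -2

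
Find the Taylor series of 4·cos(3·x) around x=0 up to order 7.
-81·x^6/20 + 27·x^4/2 - 18·x^2 + 4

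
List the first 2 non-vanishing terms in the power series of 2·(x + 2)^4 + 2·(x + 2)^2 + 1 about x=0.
72·x + 41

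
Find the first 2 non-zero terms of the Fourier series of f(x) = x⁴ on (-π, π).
(48 - 8·π^2)·cos(x) + π^4/5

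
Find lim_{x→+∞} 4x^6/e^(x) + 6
The quotient is an ∞/∞ indeterminate form as x → +∞.
The exponential denominator e^(x) dominates the polynomial numerator (e^x ≫ x^6 as x → ∞), so the quotient → 0.
Adding the constant: 0 + 6 = 6. Limit = 6.

Final answer: 6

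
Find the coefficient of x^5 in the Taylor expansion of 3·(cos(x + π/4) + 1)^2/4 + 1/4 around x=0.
Expand to order 5: 3·(cos(x + π/4) + 1)^2/4 + 1/4 = 3·x^5·(√(2)/2 + 1)^2·(-1/(8·(√(2)/2 + 1)^2) - √(2)/(120·(√(2)/2 + 1)))/4 + 3·x^4·(√(2)/2 + 1)^2·(-1/(24·(√(2)/2 + 1)^2) + √(2)/(24·(√(2)/2 + 1)))/4 + 3·x^3·(√(2)/2 + 1)^2·(√(2)/(6·(√(2)/2 + 1)) + 1/(2·(√(2)/2 + 1)^2))/4 + 3·x^2·(√(2)/2 + 1)^2·(-√(2)/(2·(√(2)/2 + 1)) + 1/(2·(√(2)/2 + 1)^2))/4 - 3·√(2)·x·(√(2)/2 + 1)/4 + 1/4 + 3·(√(2)/2 + 1)^2/4 + O(x^6).
The coefficient of x^5 is 3·(√(2)/2 + 1)^2·(-1/(8·(√(2)/2 + 1)^2) - √(2)/(120·(√(2)/2 + 1)))/4.

Final answer: 3·(√(2)/2 + 1)^2·(-1/(8·(√(2)/2 + 1)^2) - √(2)/(120·(√(2)/2 + 1)))/4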